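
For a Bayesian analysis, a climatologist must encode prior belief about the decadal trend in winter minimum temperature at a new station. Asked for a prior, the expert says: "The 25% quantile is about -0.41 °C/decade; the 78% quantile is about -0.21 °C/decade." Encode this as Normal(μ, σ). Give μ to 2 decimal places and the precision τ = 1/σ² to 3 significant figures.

μ = -0.32, τ = 52.3

For Normal(μ,σ), the p-quantile is μ + z_p·σ. Here z_{0.25} = -0.6745, z_{0.78} = 0.7722.
So -0.41 = μ − 0.6745σ and -0.21 = μ + 0.7722σ.
Subtracting: σ = (-0.21 − -0.41)/(0.7722 − (-0.6745)) = 0.14.
Then μ = -0.41 − (-0.6745)·0.14 = -0.32.
Precision τ = 1/σ² = 1/0.1382² = 52.3.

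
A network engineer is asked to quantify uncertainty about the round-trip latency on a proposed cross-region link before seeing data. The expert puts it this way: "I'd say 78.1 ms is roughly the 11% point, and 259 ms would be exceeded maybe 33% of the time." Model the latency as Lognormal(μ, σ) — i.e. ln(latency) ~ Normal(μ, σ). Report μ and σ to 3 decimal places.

If T ~ Lognormal(μ,σ) then ln T ~ Normal(μ,σ), so the p-quantile of ln T is μ + z_p·σ.
ln(78.1) = 4.358 and ln(259) = 5.557; z_{0.11} = -1.227, z_{0.67} = 0.4399.
σ = (5.557 − 4.358)/(0.4399 − (-1.227)) = 0.719.
μ = 4.358 − (-1.227)·0.719 = 5.240.

μ ≈ 5.240, σ ≈ 0.719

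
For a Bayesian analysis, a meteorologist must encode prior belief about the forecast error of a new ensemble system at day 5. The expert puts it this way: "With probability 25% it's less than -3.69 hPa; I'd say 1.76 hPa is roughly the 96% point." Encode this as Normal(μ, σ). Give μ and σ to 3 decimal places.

μ = -2.174, σ = 2.247

For Normal(μ,σ), the p-quantile is μ + z_p·σ. Here z_{0.25} = -0.6745, z_{0.96} = 1.751.
So -3.69 = μ − 0.6745σ and 1.76 = μ + 1.751σ.
Subtracting: σ = (1.76 − -3.69)/(1.751 − (-0.6745)) = 2.247.
Then μ = -3.69 − (-0.6745)·2.247 = -2.174.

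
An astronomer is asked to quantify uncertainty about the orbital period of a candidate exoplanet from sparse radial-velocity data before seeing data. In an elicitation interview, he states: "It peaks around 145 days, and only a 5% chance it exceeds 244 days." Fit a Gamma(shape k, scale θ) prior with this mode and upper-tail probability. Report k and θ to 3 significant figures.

Gamma(k,θ) with k>1 has mode (k−1)θ, so θ = 145/(k−1).
Need P(X < 244) = 0.95 with θ tied to k this way. Start at k = 2, θ = 145: P(X<244) ≈ 0.501.
Too low — raise k to concentrate. Iterating converges to k ≈ 11.3.
Then θ = 145/(11.3−1) ≈ 14.1.

k ≈ 11.3, θ ≈ 14.1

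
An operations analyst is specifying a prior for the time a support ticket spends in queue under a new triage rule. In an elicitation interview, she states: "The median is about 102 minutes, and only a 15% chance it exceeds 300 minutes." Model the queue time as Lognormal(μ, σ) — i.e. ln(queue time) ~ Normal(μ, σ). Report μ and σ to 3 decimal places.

μ ≈ 4.625, σ ≈ 1.041

If T ~ Lognormal(μ,σ) then ln T ~ Normal(μ,σ), so the p-quantile of ln T is μ + z_p·σ.
ln(102) = 4.625 and ln(300) = 5.704; z_{0.5} = 0, z_{0.85} = 1.036.
σ = (5.704 − 4.625)/(1.036 − (0)) = 1.041.
μ = 4.625 − (0)·1.041 = 4.625.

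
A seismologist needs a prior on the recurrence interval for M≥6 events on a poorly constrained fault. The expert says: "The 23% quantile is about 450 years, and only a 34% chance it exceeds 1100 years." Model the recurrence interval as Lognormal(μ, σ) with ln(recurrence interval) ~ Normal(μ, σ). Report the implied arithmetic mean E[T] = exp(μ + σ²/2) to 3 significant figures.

E[T] ≈ 1080 years

If T ~ Lognormal(μ,σ) then ln T ~ Normal(μ,σ), so the p-quantile of ln T is μ + z_p·σ.
ln(450) = 6.109 and ln(1100) = 7.003; z_{0.23} = -0.7388, z_{0.66} = 0.4125.
σ = (7.003 − 6.109)/(0.4125 − (-0.7388)) = 0.776.
μ = 6.109 − (-0.7388)·0.776 = 6.683.
E[T] = exp(μ + σ²/2) = exp(6.683 + 0.3014) = 1080 years.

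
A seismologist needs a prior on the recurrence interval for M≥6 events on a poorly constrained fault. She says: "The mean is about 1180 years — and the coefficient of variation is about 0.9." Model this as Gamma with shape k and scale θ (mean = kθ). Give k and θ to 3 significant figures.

k ≈ 1.23, θ ≈ 956

For Gamma(k, scale θ): mean = kθ, variance = kθ², so CV = 1/√k.
CV = 0.9, hence k = 1/CV² = 1.23.
Then θ = mean/k = 1180/1.23 = 956.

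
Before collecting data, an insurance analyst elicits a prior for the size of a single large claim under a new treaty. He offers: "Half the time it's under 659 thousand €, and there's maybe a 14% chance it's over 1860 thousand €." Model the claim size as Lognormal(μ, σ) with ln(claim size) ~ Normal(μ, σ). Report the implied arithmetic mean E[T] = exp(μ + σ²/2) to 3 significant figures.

E[T] ≈ 1050 thousand €

If T ~ Lognormal(μ,σ) then ln T ~ Normal(μ,σ), so the p-quantile of ln T is μ + z_p·σ.
ln(659) = 6.491 and ln(1860) = 7.528; z_{0.5} = 0, z_{0.86} = 1.08.
σ = (7.528 − 6.491)/(1.08 − (0)) = 0.960.
μ = 6.491 − (0)·0.960 = 6.491.
E[T] = exp(μ + σ²/2) = exp(6.491 + 0.4612) = 1050 thousand €.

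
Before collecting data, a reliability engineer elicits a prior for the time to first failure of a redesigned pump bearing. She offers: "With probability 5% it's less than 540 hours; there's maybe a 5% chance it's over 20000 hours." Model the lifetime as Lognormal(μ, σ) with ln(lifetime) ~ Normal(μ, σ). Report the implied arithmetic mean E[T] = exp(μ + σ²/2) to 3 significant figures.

E[T] ≈ 6000 hours

If T ~ Lognormal(μ,σ) then ln T ~ Normal(μ,σ), so the p-quantile of ln T is μ + z_p·σ.
ln(540) = 6.292 and ln(20000) = 9.903; z_{0.05} = -1.645, z_{0.95} = 1.645.
σ = (9.903 − 6.292)/(1.645 − (-1.645)) = 1.098.
μ = 6.292 − (-1.645)·1.098 = 8.098.
E[T] = exp(μ + σ²/2) = exp(8.098 + 0.6027) = 6000 hours.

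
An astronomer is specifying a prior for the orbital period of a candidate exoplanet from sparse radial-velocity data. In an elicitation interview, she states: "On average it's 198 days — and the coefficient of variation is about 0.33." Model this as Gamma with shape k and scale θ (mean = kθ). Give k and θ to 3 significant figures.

For Gamma(k, scale θ): mean = kθ, variance = kθ², so CV = 1/√k.
CV = 0.33, hence k = 1/CV² = 9.18.
Then θ = mean/k = 198/9.18 = 21.6.

k ≈ 9.18, θ ≈ 21.6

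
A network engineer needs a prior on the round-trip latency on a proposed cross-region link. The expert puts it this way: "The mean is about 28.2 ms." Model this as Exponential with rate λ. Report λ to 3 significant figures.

λ ≈ 0.0355

Exponential mean = 1/λ, so λ = 1/28.2 = 0.0355.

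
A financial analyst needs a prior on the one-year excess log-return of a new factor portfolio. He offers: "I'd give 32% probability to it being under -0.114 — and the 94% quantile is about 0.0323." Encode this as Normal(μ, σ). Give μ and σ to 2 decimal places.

The p-quantile of Normal(μ,σ) is μ + z_p·σ, with z_{0.32} = -0.4677 and z_{0.94} = 1.555.
Eliminate σ: μ = (z₂·x₁ − z₁·x₂)/(z₂ − z₁) = (1.555·-0.114 − (-0.4677)·0.0323)/2.022 = -0.08.
Then σ = (x₂ − x₁)/(z₂ − z₁) = (0.0323 − -0.114)/2.022 = 0.07.

μ = -0.08, σ = 0.07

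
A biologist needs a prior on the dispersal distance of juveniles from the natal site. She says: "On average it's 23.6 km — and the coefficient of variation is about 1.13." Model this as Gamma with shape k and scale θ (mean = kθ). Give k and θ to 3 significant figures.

For Gamma(k, scale θ): mean = kθ, variance = kθ², so CV = 1/√k.
CV = 1.13, hence k = 1/CV² = 0.783.
Then θ = mean/k = 23.6/0.783 = 30.1.

k ≈ 0.783, θ ≈ 30.1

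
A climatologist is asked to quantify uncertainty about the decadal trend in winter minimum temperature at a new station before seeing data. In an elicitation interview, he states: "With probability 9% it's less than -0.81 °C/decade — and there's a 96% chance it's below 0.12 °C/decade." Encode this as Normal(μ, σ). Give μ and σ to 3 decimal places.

μ = -0.407, σ = 0.301

The p-quantile of Normal(μ,σ) is μ + z_p·σ, with z_{0.09} = -1.341 and z_{0.96} = 1.751.
Eliminate σ: μ = (z₂·x₁ − z₁·x₂)/(z₂ − z₁) = (1.751·-0.81 − (-1.341)·0.12)/3.091 = -0.407.
Then σ = (x₂ − x₁)/(z₂ − z₁) = (0.12 − -0.81)/3.091 = 0.301.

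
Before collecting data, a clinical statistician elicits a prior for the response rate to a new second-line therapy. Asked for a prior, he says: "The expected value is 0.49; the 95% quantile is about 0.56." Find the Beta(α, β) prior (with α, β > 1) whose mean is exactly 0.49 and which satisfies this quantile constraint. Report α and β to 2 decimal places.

With mean 0.49 fixed, write α = 0.49s, β = 0.51s where s = α+β.
Need P(θ < 0.56) = 0.95 under Beta(0.49s, 0.51s). Normal approximation: (q−m)/√(m(1−m)/s) ≈ z_{0.95} = 1.64, so s ≈ 0.49·0.51·(1.64)²/(0.56−0.49)² = 138.0.
At s = 138.0: P(θ<0.56) ≈ 0.950. Adjusting to match 0.95 gives s ≈ 137.45.
So α = 0.49·137.45 ≈ 67.35, β = 0.51·137.45 ≈ 70.10.

α ≈ 67.35, β ≈ 70.10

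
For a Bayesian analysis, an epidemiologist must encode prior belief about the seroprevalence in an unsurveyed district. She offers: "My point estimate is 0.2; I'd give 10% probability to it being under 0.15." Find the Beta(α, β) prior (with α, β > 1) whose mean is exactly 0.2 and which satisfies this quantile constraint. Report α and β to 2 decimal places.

With mean 0.2 fixed, write α = 0.2s, β = 0.8s where s = α+β.
Need P(θ < 0.15) = 0.1 under Beta(0.2s, 0.8s). Normal approximation: (q−m)/√(m(1−m)/s) ≈ z_{0.1} = -1.28, so s ≈ 0.2·0.8·(-1.28)²/(0.15−0.2)² = 105.1.
At s = 105.1: P(θ<0.15) ≈ 0.093. Adjusting to match 0.1 gives s ≈ 98.77.
So α = 0.2·98.77 ≈ 19.75, β = 0.8·98.77 ≈ 79.02.

α ≈ 19.75, β ≈ 79.02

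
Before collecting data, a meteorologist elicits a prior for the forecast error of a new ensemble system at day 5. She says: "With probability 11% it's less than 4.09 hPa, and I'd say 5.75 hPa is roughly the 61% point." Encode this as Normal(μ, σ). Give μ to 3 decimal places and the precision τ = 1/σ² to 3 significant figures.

For Normal(μ,σ), the p-quantile is μ + z_p·σ. Here z_{0.11} = -1.227, z_{0.61} = 0.2793.
So 4.09 = μ − 1.227σ and 5.75 = μ + 0.2793σ.
Subtracting: σ = (5.75 − 4.09)/(0.2793 − (-1.227)) = 1.102.
Then μ = 4.09 − (-1.227)·1.102 = 5.442.
Precision τ = 1/σ² = 1/1.102² = 0.823.

μ = 5.442, τ = 0.823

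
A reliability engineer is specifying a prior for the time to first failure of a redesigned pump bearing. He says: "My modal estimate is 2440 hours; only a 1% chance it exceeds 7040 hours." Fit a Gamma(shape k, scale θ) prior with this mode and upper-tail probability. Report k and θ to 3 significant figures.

Gamma(k,θ) with k>1 has mode (k−1)θ, so θ = 2440/(k−1).
Need P(X < 7040) = 0.99 with θ tied to k this way. Start at k = 2, θ = 2440: P(X<7040) ≈ 0.783.
Too low — raise k to concentrate. Iterating converges to k ≈ 5.05.
Then θ = 2440/(5.05−1) ≈ 603.

k ≈ 5.05, θ ≈ 603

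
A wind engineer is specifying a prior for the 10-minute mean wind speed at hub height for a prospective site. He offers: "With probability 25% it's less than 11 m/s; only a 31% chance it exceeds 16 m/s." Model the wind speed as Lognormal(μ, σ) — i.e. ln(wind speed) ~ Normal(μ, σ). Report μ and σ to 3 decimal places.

If T ~ Lognormal(μ,σ) then ln T ~ Normal(μ,σ), so the p-quantile of ln T is μ + z_p·σ.
ln(11) = 2.398 and ln(16) = 2.773; z_{0.25} = -0.6745, z_{0.69} = 0.4959.
σ = (2.773 − 2.398)/(0.4959 − (-0.6745)) = 0.320.
μ = 2.398 − (-0.6745)·0.320 = 2.614.

μ ≈ 2.614, σ ≈ 0.320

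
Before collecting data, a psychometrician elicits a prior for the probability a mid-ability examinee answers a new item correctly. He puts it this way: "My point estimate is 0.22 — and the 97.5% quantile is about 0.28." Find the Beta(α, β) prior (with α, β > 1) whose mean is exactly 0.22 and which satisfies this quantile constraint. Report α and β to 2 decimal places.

α ≈ 43.73, β ≈ 155.06

With mean 0.22 fixed, write α = 0.22s, β = 0.78s where s = α+β.
Need P(θ < 0.28) = 0.975 under Beta(0.22s, 0.78s). Normal approximation: (q−m)/√(m(1−m)/s) ≈ z_{0.975} = 1.96, so s ≈ 0.22·0.78·(1.96)²/(0.28−0.22)² = 183.1.
At s = 183.1: P(θ<0.28) ≈ 0.970. Adjusting to match 0.975 gives s ≈ 198.79.
So α = 0.22·198.79 ≈ 43.73, β = 0.78·198.79 ≈ 155.06.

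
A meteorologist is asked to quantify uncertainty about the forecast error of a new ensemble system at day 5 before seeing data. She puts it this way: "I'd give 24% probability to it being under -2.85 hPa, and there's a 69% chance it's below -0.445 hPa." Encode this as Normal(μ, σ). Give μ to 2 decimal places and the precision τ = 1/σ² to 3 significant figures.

For Normal(μ,σ), the p-quantile is μ + z_p·σ. Here z_{0.24} = -0.7063, z_{0.69} = 0.4959.
So -2.85 = μ − 0.7063σ and -0.445 = μ + 0.4959σ.
Subtracting: σ = (-0.445 − -2.85)/(0.4959 − (-0.7063)) = 2.00.
Then μ = -2.85 − (-0.7063)·2.00 = -1.44.
Precision τ = 1/σ² = 1/2.001² = 0.25.

μ = -1.44, τ = 0.25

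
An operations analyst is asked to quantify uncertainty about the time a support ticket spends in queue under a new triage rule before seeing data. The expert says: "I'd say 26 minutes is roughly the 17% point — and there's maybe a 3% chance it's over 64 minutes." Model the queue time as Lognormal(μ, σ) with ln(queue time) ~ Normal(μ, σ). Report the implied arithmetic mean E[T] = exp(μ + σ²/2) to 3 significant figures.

E[T] ≈ 37 minutes

If T ~ Lognormal(μ,σ) then ln T ~ Normal(μ,σ), so the p-quantile of ln T is μ + z_p·σ.
ln(26) = 3.258 and ln(64) = 4.159; z_{0.17} = -0.9542, z_{0.97} = 1.881.
σ = (4.159 − 3.258)/(1.881 − (-0.9542)) = 0.318.
μ = 3.258 − (-0.9542)·0.318 = 3.561.
E[T] = exp(μ + σ²/2) = exp(3.561 + 0.0505) = 37 minutes.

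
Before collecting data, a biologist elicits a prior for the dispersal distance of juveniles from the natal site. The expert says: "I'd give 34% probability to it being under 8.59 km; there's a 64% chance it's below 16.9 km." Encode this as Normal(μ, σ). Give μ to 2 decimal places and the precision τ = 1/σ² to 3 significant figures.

For Normal(μ,σ), the p-quantile is μ + z_p·σ. Here z_{0.34} = -0.4125, z_{0.64} = 0.3585.
So 8.59 = μ − 0.4125σ and 16.9 = μ + 0.3585σ.
Subtracting: σ = (16.9 − 8.59)/(0.3585 − (-0.4125)) = 10.78.
Then μ = 8.59 − (-0.4125)·10.78 = 13.04.
Precision τ = 1/σ² = 1/10.78² = 0.00861.

μ = 13.04, τ = 0.00861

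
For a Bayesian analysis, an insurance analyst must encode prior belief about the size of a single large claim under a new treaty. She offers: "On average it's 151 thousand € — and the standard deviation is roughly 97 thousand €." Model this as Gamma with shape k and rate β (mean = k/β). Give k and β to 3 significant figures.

k ≈ 2.42, β ≈ 0.016

For Gamma(k, rate β): mean = k/β, variance = k/β², so CV = 1/√k.
CV = SD/mean = 97/151 = 0.6424, hence k = 1/CV² = 2.42.
Then β = k/mean = 2.42/151 = 0.016.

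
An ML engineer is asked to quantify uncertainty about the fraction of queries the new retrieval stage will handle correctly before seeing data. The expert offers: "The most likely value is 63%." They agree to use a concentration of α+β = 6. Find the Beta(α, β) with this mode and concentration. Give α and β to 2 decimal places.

For α,β > 1 the Beta mode is (α−1)/(α+β−2). With α+β = 6, the mode is (α−1)/4.
Set (α−1)/4 = 0.63 → α = 1 + 0.63·4 = 3.52.
β = 6 − α = 2.48.

α = 3.52, β = 2.48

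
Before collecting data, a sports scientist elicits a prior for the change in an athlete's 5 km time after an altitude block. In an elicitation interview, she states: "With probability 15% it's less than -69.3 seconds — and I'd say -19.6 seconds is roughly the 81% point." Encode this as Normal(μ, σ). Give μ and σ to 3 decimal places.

μ = -42.392, σ = 25.962

For Normal(μ,σ), the p-quantile is μ + z_p·σ. Here z_{0.15} = -1.036, z_{0.81} = 0.8779.
So -69.3 = μ − 1.036σ and -19.6 = μ + 0.8779σ.
Subtracting: σ = (-19.6 − -69.3)/(0.8779 − (-1.036)) = 25.962.
Then μ = -69.3 − (-1.036)·25.962 = -42.392.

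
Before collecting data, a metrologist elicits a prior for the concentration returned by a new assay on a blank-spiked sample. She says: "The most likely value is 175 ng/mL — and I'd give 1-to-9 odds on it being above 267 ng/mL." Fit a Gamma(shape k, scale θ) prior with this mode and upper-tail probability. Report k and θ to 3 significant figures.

k ≈ 11.5, θ ≈ 16.7

Gamma(k,θ) with k>1 has mode (k−1)θ, so θ = 175/(k−1).
Need P(X < 267) = 0.9 with θ tied to k this way. Start at k = 2, θ = 175: P(X<267) ≈ 0.451.
Too low — raise k to concentrate. Iterating converges to k ≈ 11.5.
Then θ = 175/(11.5−1) ≈ 16.7.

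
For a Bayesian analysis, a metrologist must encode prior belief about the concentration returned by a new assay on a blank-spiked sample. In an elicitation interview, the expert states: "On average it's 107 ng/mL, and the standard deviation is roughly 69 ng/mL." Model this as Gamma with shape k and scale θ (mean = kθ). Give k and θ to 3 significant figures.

For Gamma(k, scale θ): mean = kθ, variance = kθ², so CV = 1/√k.
CV = SD/mean = 69/107 = 0.6449, hence k = 1/CV² = 2.4.
Then θ = mean/k = 107/2.4 = 44.5.

k ≈ 2.4, θ ≈ 44.5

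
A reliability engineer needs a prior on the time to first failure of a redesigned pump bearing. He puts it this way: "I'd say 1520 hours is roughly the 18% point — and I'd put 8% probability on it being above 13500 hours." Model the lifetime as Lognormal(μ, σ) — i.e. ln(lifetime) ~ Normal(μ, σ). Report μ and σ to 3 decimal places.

μ ≈ 8.188, σ ≈ 0.941

If T ~ Lognormal(μ,σ) then ln T ~ Normal(μ,σ), so the p-quantile of ln T is μ + z_p·σ.
ln(1520) = 7.326 and ln(13500) = 9.51; z_{0.18} = -0.9154, z_{0.92} = 1.405.
σ = (9.51 − 7.326)/(1.405 − (-0.9154)) = 0.941.
μ = 7.326 − (-0.9154)·0.941 = 8.188.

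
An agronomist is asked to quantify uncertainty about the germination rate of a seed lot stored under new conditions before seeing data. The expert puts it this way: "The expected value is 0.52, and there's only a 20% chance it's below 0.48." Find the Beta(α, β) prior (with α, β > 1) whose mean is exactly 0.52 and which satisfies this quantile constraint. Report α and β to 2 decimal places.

With mean 0.52 fixed, write α = 0.52s, β = 0.48s where s = α+β.
Need P(θ < 0.48) = 0.2 under Beta(0.52s, 0.48s). Normal approximation: (q−m)/√(m(1−m)/s) ≈ z_{0.2} = -0.842, so s ≈ 0.52·0.48·(-0.842)²/(0.48−0.52)² = 110.5.
At s = 110.5: P(θ<0.48) ≈ 0.200. Adjusting to match 0.2 gives s ≈ 110.45.
So α = 0.52·110.45 ≈ 57.43, β = 0.48·110.45 ≈ 53.02.

α ≈ 57.43, β ≈ 53.02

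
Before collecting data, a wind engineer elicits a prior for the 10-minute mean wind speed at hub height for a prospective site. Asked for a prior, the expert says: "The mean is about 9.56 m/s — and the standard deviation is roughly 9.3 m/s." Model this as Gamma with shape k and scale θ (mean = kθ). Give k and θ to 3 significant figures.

For Gamma(k, scale θ): mean = kθ, variance = kθ², so CV = 1/√k.
CV = SD/mean = 9.3/9.56 = 0.9728, hence k = 1/CV² = 1.06.
Then θ = mean/k = 9.56/1.06 = 9.05.

k ≈ 1.06, θ ≈ 9.05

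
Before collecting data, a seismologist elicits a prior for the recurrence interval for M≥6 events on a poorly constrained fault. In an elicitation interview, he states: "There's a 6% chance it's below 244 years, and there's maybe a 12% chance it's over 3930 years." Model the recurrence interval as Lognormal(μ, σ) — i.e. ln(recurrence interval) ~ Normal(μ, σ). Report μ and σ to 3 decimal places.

If T ~ Lognormal(μ,σ) then ln T ~ Normal(μ,σ), so the p-quantile of ln T is μ + z_p·σ.
ln(244) = 5.497 and ln(3930) = 8.276; z_{0.06} = -1.555, z_{0.88} = 1.175.
σ = (8.276 − 5.497)/(1.175 − (-1.555)) = 1.018.
μ = 5.497 − (-1.555)·1.018 = 7.080.

μ ≈ 7.080, σ ≈ 1.018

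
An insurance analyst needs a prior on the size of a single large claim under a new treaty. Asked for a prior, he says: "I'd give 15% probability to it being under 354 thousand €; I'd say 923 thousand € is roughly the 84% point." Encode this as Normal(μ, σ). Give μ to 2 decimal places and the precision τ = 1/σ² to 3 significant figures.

The p-quantile of Normal(μ,σ) is μ + z_p·σ, with z_{0.15} = -1.036 and z_{0.84} = 0.9945.
Eliminate σ: μ = (z₂·x₁ − z₁·x₂)/(z₂ − z₁) = (0.9945·354 − (-1.036)·923)/2.031 = 644.38.
Then σ = (x₂ − x₁)/(z₂ − z₁) = (923 − 354)/2.031 = 280.17.
Precision τ = 1/σ² = 1/280.2² = 1.27e-05.

μ = 644.38, τ = 1.27e-05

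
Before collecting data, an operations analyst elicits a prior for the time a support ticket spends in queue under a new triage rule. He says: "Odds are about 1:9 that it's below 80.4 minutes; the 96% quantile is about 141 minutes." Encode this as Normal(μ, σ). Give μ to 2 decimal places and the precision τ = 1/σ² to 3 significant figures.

For Normal(μ,σ), the p-quantile is μ + z_p·σ. Here z_{0.1} = -1.282, z_{0.96} = 1.751.
So 80.4 = μ − 1.282σ and 141 = μ + 1.751σ.
Subtracting: σ = (141 − 80.4)/(1.751 − (-1.282)) = 19.99.
Then μ = 80.4 − (-1.282)·19.99 = 106.01.
Precision τ = 1/σ² = 1/19.99² = 0.0025.

μ = 106.01, τ = 0.0025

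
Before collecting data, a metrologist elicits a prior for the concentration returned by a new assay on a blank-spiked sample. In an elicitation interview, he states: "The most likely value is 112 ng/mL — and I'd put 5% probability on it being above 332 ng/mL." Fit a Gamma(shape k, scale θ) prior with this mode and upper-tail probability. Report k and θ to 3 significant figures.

Gamma(k,θ) with k>1 has mode (k−1)θ, so θ = 112/(k−1).
Need P(X < 332) = 0.95 with θ tied to k this way. Start at k = 2, θ = 112: P(X<332) ≈ 0.795.
Too low — raise k to concentrate. Iterating converges to k ≈ 3.25.
Then θ = 112/(3.25−1) ≈ 49.8.

k ≈ 3.25, θ ≈ 49.8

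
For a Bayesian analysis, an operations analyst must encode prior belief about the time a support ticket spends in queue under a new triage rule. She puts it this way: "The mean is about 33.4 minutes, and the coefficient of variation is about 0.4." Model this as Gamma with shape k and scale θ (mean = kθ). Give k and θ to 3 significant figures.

k ≈ 6.25, θ ≈ 5.34

For Gamma(k, scale θ): mean = kθ, variance = kθ², so CV = 1/√k.
CV = 0.4, hence k = 1/CV² = 6.25.
Then θ = mean/k = 33.4/6.25 = 5.34.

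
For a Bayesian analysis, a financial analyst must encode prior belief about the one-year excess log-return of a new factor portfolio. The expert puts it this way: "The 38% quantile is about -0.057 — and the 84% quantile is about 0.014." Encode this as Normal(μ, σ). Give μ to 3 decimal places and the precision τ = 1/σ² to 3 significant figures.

For Normal(μ,σ), the p-quantile is μ + z_p·σ. Here z_{0.38} = -0.3055, z_{0.84} = 0.9945.
So -0.057 = μ − 0.3055σ and 0.014 = μ + 0.9945σ.
Subtracting: σ = (0.014 − -0.057)/(0.9945 − (-0.3055)) = 0.055.
Then μ = -0.057 − (-0.3055)·0.055 = -0.040.
Precision τ = 1/σ² = 1/0.05462² = 335.

μ = -0.040, τ = 335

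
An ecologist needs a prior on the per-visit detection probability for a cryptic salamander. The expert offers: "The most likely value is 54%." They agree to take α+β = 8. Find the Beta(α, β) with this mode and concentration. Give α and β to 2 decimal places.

For α,β > 1 the Beta mode is (α−1)/(α+β−2). With α+β = 8, the mode is (α−1)/6.
Set (α−1)/6 = 0.54 → α = 1 + 0.54·6 = 4.24.
β = 8 − α = 3.76.

α = 4.24, β = 3.76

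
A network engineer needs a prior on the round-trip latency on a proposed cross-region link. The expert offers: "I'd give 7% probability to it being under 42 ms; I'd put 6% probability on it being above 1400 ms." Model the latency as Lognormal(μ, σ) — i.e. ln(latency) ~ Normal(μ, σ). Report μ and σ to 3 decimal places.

If T ~ Lognormal(μ,σ) then ln T ~ Normal(μ,σ), so the p-quantile of ln T is μ + z_p·σ.
ln(42) = 3.738 and ln(1400) = 7.244; z_{0.07} = -1.476, z_{0.94} = 1.555.
σ = (7.244 − 3.738)/(1.555 − (-1.476)) = 1.157.
μ = 3.738 − (-1.476)·1.157 = 5.445.

μ ≈ 5.445, σ ≈ 1.157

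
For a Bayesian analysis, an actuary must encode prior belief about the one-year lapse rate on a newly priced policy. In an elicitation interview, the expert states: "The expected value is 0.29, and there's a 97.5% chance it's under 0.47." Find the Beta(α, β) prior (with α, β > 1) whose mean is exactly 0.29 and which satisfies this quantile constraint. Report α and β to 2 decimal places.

α ≈ 7.91, β ≈ 19.37

With mean 0.29 fixed, write α = 0.29s, β = 0.71s where s = α+β.
Need P(θ < 0.47) = 0.975 under Beta(0.29s, 0.71s). Normal approximation: (q−m)/√(m(1−m)/s) ≈ z_{0.975} = 1.96, so s ≈ 0.29·0.71·(1.96)²/(0.47−0.29)² = 24.4.
At s = 24.4: P(θ<0.47) ≈ 0.968. Adjusting to match 0.975 gives s ≈ 27.27.
So α = 0.29·27.27 ≈ 7.91, β = 0.71·27.27 ≈ 19.37.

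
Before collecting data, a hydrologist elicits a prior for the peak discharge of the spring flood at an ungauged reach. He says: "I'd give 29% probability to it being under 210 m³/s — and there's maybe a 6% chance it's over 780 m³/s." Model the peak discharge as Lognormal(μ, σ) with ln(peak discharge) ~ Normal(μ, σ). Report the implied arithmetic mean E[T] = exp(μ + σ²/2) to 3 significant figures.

If T ~ Lognormal(μ,σ) then ln T ~ Normal(μ,σ), so the p-quantile of ln T is μ + z_p·σ.
ln(210) = 5.347 and ln(780) = 6.659; z_{0.29} = -0.5534, z_{0.94} = 1.555.
σ = (6.659 − 5.347)/(1.555 − (-0.5534)) = 0.622.
μ = 5.347 − (-0.5534)·0.622 = 5.692.
E[T] = exp(μ + σ²/2) = exp(5.692 + 0.1937) = 360 m³/s.

E[T] ≈ 360 m³/s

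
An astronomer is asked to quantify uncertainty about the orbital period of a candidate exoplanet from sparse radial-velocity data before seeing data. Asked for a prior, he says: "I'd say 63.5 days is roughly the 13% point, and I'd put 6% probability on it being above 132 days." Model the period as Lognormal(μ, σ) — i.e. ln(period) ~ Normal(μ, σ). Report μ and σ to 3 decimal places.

If T ~ Lognormal(μ,σ) then ln T ~ Normal(μ,σ), so the p-quantile of ln T is μ + z_p·σ.
ln(63.5) = 4.151 and ln(132) = 4.883; z_{0.13} = -1.126, z_{0.94} = 1.555.
σ = (4.883 − 4.151)/(1.555 − (-1.126)) = 0.273.
μ = 4.151 − (-1.126)·0.273 = 4.458.

μ ≈ 4.458, σ ≈ 0.273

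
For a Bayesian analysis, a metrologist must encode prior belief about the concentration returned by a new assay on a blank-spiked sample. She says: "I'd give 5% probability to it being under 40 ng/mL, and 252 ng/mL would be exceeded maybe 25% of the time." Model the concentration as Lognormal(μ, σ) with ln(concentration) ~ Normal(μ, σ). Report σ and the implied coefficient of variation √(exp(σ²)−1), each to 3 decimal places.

If T ~ Lognormal(μ,σ) then ln T ~ Normal(μ,σ), so the p-quantile of ln T is μ + z_p·σ.
ln(40) = 3.689 and ln(252) = 5.529; z_{0.05} = -1.645, z_{0.75} = 0.6745.
σ = (5.529 − 3.689)/(0.6745 − (-1.645)) = 0.794.
μ = 3.689 − (-1.645)·0.794 = 4.994.
CV = √(exp(σ²)−1) = √(exp(0.6297)−1) = 0.937.

σ ≈ 0.794, CV ≈ 0.937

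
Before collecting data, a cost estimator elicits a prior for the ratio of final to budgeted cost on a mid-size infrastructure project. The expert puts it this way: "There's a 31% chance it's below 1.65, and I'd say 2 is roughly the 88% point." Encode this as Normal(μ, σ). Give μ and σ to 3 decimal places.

For Normal(μ,σ), the p-quantile is μ + z_p·σ. Here z_{0.31} = -0.4959, z_{0.88} = 1.175.
So 1.65 = μ − 0.4959σ and 2 = μ + 1.175σ.
Subtracting: σ = (2 − 1.65)/(1.175 − (-0.4959)) = 0.209.
Then μ = 1.65 − (-0.4959)·0.209 = 1.754.

μ = 1.754, σ = 0.209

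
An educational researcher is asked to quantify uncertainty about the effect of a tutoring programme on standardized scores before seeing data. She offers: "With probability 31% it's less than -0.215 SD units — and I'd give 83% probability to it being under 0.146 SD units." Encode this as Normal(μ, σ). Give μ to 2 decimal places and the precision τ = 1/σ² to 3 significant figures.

The p-quantile of Normal(μ,σ) is μ + z_p·σ, with z_{0.31} = -0.4959 and z_{0.83} = 0.9542.
Eliminate σ: μ = (z₂·x₁ − z₁·x₂)/(z₂ − z₁) = (0.9542·-0.215 − (-0.4959)·0.146)/1.45 = -0.09.
Then σ = (x₂ − x₁)/(z₂ − z₁) = (0.146 − -0.215)/1.45 = 0.25.
Precision τ = 1/σ² = 1/0.249² = 16.1.

μ = -0.09, τ = 16.1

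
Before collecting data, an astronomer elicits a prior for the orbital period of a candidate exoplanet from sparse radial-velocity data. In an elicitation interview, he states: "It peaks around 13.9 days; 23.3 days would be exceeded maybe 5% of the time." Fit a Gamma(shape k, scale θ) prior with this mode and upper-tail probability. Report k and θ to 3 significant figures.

k ≈ 11.5, θ ≈ 1.33

Gamma(k,θ) with k>1 has mode (k−1)θ, so θ = 13.9/(k−1).
Need P(X < 23.3) = 0.95 with θ tied to k this way. Start at k = 2, θ = 13.9: P(X<23.3) ≈ 0.499.
Too low — raise k to concentrate. Iterating converges to k ≈ 11.5.
Then θ = 13.9/(11.5−1) ≈ 1.33.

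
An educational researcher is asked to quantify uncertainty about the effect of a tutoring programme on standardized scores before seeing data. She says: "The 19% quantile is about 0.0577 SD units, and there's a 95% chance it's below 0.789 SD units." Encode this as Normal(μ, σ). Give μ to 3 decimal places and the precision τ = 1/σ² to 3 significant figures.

For Normal(μ,σ), the p-quantile is μ + z_p·σ. Here z_{0.19} = -0.8779, z_{0.95} = 1.645.
So 0.0577 = μ − 0.8779σ and 0.789 = μ + 1.645σ.
Subtracting: σ = (0.789 − 0.0577)/(1.645 − (-0.8779)) = 0.290.
Then μ = 0.0577 − (-0.8779)·0.290 = 0.312.
Precision τ = 1/σ² = 1/0.2899² = 11.9.

μ = 0.312, τ = 11.9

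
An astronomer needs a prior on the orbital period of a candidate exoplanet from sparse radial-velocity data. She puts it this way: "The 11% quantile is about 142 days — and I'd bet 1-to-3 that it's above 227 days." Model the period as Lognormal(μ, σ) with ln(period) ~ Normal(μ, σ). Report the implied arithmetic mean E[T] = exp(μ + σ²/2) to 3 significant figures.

If T ~ Lognormal(μ,σ) then ln T ~ Normal(μ,σ), so the p-quantile of ln T is μ + z_p·σ.
ln(142) = 4.956 and ln(227) = 5.425; z_{0.11} = -1.227, z_{0.75} = 0.6745.
σ = (5.425 − 4.956)/(0.6745 − (-1.227)) = 0.247.
μ = 4.956 − (-1.227)·0.247 = 5.259.
E[T] = exp(μ + σ²/2) = exp(5.259 + 0.0304) = 198 days.

E[T] ≈ 198 days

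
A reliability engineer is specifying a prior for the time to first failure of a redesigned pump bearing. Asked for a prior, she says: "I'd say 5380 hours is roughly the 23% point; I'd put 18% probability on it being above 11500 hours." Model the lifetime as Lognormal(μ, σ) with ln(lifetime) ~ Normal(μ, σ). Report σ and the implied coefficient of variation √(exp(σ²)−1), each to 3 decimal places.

If T ~ Lognormal(μ,σ) then ln T ~ Normal(μ,σ), so the p-quantile of ln T is μ + z_p·σ.
ln(5380) = 8.59 and ln(11500) = 9.35; z_{0.23} = -0.7388, z_{0.82} = 0.9154.
σ = (9.35 − 8.59)/(0.9154 − (-0.7388)) = 0.459.
μ = 8.59 − (-0.7388)·0.459 = 8.930.
CV = √(exp(σ²)−1) = √(exp(0.2109)−1) = 0.485.

σ ≈ 0.459, CV ≈ 0.485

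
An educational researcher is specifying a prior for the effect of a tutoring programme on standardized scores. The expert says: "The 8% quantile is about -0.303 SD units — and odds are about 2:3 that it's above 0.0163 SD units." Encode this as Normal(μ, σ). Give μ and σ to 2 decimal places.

The p-quantile of Normal(μ,σ) is μ + z_p·σ, with z_{0.08} = -1.405 and z_{0.6} = 0.2533.
Eliminate σ: μ = (z₂·x₁ − z₁·x₂)/(z₂ − z₁) = (0.2533·-0.303 − (-1.405)·0.0163)/1.658 = -0.03.
Then σ = (x₂ − x₁)/(z₂ − z₁) = (0.0163 − -0.303)/1.658 = 0.19.

μ = -0.03, σ = 0.19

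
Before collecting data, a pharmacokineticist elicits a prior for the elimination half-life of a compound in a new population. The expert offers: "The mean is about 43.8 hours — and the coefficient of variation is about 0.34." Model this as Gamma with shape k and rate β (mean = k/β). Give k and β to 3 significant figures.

For Gamma(k, rate β): mean = k/β, variance = k/β², so CV = 1/√k.
CV = 0.34, hence k = 1/CV² = 8.65.
Then β = k/mean = 8.65/43.8 = 0.198.

k ≈ 8.65, β ≈ 0.198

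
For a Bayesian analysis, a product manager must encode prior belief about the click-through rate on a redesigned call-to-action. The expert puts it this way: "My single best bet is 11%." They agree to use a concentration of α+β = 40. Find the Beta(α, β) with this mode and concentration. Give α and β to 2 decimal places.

For α,β > 1 the Beta mode is (α−1)/(α+β−2). With α+β = 40, the mode is (α−1)/38.
Set (α−1)/38 = 0.11 → α = 1 + 0.11·38 = 5.18.
β = 40 − α = 34.82.

α = 5.18, β = 34.82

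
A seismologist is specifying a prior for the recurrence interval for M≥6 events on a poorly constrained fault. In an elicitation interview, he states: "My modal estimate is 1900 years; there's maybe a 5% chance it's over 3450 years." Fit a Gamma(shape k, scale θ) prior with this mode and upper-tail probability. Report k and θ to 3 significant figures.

k ≈ 8.83, θ ≈ 243

Gamma(k,θ) with k>1 has mode (k−1)θ, so θ = 1900/(k−1).
Need P(X < 3450) = 0.95 with θ tied to k this way. Start at k = 2, θ = 1900: P(X<3450) ≈ 0.542.
Too low — raise k to concentrate. Iterating converges to k ≈ 8.83.
Then θ = 1900/(8.83−1) ≈ 243.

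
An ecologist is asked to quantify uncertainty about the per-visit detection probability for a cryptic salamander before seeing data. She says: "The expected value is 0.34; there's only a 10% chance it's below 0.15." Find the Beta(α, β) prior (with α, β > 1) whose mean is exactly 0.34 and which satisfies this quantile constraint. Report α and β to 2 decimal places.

α ≈ 2.98, β ≈ 5.79

With mean 0.34 fixed, write α = 0.34s, β = 0.66s where s = α+β.
Need P(θ < 0.15) = 0.1 under Beta(0.34s, 0.66s). Normal approximation: (q−m)/√(m(1−m)/s) ≈ z_{0.1} = -1.28, so s ≈ 0.34·0.66·(-1.28)²/(0.15−0.34)² = 10.2.
At s = 10.2: P(θ<0.15) ≈ 0.081. Adjusting to match 0.1 gives s ≈ 8.78.
So α = 0.34·8.78 ≈ 2.98, β = 0.66·8.78 ≈ 5.79.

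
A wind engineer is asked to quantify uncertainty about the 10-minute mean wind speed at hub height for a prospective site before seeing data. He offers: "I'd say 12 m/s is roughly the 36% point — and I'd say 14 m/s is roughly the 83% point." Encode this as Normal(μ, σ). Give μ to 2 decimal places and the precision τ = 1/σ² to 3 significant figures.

μ = 12.55, τ = 0.431

The p-quantile of Normal(μ,σ) is μ + z_p·σ, with z_{0.36} = -0.3585 and z_{0.83} = 0.9542.
Eliminate σ: μ = (z₂·x₁ − z₁·x₂)/(z₂ − z₁) = (0.9542·12 − (-0.3585)·14)/1.313 = 12.55.
Then σ = (x₂ − x₁)/(z₂ − z₁) = (14 − 12)/1.313 = 1.52.
Precision τ = 1/σ² = 1/1.524² = 0.431.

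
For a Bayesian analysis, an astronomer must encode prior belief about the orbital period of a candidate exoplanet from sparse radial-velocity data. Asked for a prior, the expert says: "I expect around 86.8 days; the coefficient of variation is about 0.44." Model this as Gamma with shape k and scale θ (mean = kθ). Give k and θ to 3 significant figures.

k ≈ 5.17, θ ≈ 16.8

For Gamma(k, scale θ): mean = kθ, variance = kθ², so CV = 1/√k.
CV = 0.44, hence k = 1/CV² = 5.17.
Then θ = mean/k = 86.8/5.17 = 16.8.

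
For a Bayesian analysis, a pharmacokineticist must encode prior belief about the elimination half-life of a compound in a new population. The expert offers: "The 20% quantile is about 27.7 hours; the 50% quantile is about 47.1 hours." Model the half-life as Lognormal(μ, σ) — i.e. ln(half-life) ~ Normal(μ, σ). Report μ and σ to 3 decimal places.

μ ≈ 3.852, σ ≈ 0.631

If T ~ Lognormal(μ,σ) then ln T ~ Normal(μ,σ), so the p-quantile of ln T is μ + z_p·σ.
ln(27.7) = 3.321 and ln(47.1) = 3.852; z_{0.2} = -0.8416, z_{0.5} = 0.
σ = (3.852 − 3.321)/(0 − (-0.8416)) = 0.631.
μ = 3.321 − (-0.8416)·0.631 = 3.852.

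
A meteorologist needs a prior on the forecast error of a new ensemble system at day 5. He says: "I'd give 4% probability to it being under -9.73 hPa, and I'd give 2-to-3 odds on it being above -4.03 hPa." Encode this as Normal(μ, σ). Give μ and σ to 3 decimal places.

For Normal(μ,σ), the p-quantile is μ + z_p·σ. Here z_{0.04} = -1.751, z_{0.6} = 0.2533.
So -9.73 = μ − 1.751σ and -4.03 = μ + 0.2533σ.
Subtracting: σ = (-4.03 − -9.73)/(0.2533 − (-1.751)) = 2.844.
Then μ = -9.73 − (-1.751)·2.844 = -4.751.

μ = -4.751, σ = 2.844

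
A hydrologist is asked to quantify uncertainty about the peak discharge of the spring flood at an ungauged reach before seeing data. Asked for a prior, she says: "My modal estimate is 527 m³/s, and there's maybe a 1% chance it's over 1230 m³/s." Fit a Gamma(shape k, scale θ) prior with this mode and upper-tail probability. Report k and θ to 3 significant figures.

k ≈ 7.63, θ ≈ 79.5

Gamma(k,θ) with k>1 has mode (k−1)θ, so θ = 527/(k−1).
Need P(X < 1230) = 0.99 with θ tied to k this way. Start at k = 2, θ = 527: P(X<1230) ≈ 0.677.
Too low — raise k to concentrate. Iterating converges to k ≈ 7.63.
Then θ = 527/(7.63−1) ≈ 79.5.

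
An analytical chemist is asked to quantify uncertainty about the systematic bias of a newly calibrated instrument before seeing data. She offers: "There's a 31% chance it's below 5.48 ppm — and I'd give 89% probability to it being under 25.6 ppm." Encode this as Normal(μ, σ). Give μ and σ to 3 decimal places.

μ = 11.272, σ = 11.682

The p-quantile of Normal(μ,σ) is μ + z_p·σ, with z_{0.31} = -0.4959 and z_{0.89} = 1.227.
Eliminate σ: μ = (z₂·x₁ − z₁·x₂)/(z₂ − z₁) = (1.227·5.48 − (-0.4959)·25.6)/1.722 = 11.272.
Then σ = (x₂ − x₁)/(z₂ − z₁) = (25.6 − 5.48)/1.722 = 11.682.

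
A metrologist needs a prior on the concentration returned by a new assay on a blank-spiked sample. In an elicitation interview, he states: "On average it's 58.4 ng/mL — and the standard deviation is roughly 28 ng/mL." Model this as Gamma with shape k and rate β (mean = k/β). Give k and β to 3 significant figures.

For Gamma(k, rate β): mean = k/β, variance = k/β², so CV = 1/√k.
CV = SD/mean = 28/58.4 = 0.4795, hence k = 1/CV² = 4.35.
Then β = k/mean = 4.35/58.4 = 0.0745.

k ≈ 4.35, β ≈ 0.0745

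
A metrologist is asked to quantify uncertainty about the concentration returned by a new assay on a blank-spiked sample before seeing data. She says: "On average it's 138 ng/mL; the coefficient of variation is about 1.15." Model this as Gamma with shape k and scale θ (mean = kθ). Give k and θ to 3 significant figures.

For Gamma(k, scale θ): mean = kθ, variance = kθ², so CV = 1/√k.
CV = 1.15, hence k = 1/CV² = 0.756.
Then θ = mean/k = 138/0.756 = 183.

k ≈ 0.756, θ ≈ 183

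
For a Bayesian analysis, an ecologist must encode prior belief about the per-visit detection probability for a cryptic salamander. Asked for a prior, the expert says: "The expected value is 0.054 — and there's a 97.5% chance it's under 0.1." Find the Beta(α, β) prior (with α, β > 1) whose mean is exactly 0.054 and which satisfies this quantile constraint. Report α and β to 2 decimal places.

α ≈ 6.67, β ≈ 116.78

With mean 0.054 fixed, write α = 0.054s, β = 0.946s where s = α+β.
Need P(θ < 0.1) = 0.975 under Beta(0.054s, 0.946s). Normal approximation: (q−m)/√(m(1−m)/s) ≈ z_{0.975} = 1.96, so s ≈ 0.054·0.946·(1.96)²/(0.1−0.054)² = 92.7.
At s = 92.7: P(θ<0.1) ≈ 0.958. Adjusting to match 0.975 gives s ≈ 123.45.
So α = 0.054·123.45 ≈ 6.67, β = 0.946·123.45 ≈ 116.78.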